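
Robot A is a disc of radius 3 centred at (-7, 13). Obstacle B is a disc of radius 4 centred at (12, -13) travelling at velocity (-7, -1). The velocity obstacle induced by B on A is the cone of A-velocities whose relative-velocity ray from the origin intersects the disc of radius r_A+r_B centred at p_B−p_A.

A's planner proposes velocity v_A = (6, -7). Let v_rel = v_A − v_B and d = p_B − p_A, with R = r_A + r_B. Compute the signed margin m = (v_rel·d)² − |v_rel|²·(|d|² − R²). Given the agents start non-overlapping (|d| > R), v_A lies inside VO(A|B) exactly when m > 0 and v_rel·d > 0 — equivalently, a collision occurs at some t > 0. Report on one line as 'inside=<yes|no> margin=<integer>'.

d = (19, -26),  |d|² = 1037;  R = 3+4 = 7,  c = 1037−7² = 988
v_rel = (13, -6),  |v_rel|² = 205;  v_rel·d = (13)·(19) + (-6)·(-26) = 403
205·t² − 806·t + 988 = 0  ⇒  m = 403² − 205·988 = -40131
m = -40131 < 0,  v_rel·d = 403 > 0  ⇒  outside

inside=no margin=-40131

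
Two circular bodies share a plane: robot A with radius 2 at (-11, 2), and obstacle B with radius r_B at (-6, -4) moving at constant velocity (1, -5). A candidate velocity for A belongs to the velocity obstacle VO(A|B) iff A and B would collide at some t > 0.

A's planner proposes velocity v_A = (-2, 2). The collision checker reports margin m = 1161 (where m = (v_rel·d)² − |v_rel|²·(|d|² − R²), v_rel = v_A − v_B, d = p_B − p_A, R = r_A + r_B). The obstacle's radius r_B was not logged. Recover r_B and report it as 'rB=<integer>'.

m = 1161
d = (5, -6);  v_rel = (-3, 7),  |v_rel|² = 58
v_rel×d = (-3)·(-6) − (7)·(5) = -17
since m = R²·58 − (-17)²:  R² = (289 + 1161) / 58 = 25
R = √25 = 5  ⇒  r_B = 5 − 2 = 3

rB=3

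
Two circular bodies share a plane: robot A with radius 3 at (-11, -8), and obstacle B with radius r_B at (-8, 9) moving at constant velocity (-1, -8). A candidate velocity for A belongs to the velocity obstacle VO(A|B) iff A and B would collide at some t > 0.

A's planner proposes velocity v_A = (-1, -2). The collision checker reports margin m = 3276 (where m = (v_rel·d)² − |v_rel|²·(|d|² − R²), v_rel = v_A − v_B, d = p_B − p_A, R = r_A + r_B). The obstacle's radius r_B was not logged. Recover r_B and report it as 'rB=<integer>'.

m = 3276
d = (3, 17);  v_rel = (0, 6),  |v_rel|² = 36
v_rel×d = (0)·(17) − (6)·(3) = -18
since m = R²·36 − (-18)²:  R² = (324 + 3276) / 36 = 100
R = √100 = 10  ⇒  r_B = 10 − 3 = 7

rB=7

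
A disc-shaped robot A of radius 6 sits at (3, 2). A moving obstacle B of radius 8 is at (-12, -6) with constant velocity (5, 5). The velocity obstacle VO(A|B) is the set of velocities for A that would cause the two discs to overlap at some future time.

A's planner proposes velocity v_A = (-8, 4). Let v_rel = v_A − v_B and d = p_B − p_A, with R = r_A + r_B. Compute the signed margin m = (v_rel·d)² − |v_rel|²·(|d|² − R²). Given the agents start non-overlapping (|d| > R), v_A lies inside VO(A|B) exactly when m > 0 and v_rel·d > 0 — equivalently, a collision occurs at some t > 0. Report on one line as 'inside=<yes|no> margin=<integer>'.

d = (-15, -8),  |d|² = 289;  R = 6+8 = 14,  c = 289−14² = 93
v_rel = (-13, -1),  |v_rel|² = 170;  v_rel·d = (-13)·(-15) + (-1)·(-8) = 203
170·t² − 406·t + 93 = 0  ⇒  m = 203² − 170·93 = 25399
m = 25399 > 0,  v_rel·d = 203 > 0  ⇒  inside

inside=yes margin=25399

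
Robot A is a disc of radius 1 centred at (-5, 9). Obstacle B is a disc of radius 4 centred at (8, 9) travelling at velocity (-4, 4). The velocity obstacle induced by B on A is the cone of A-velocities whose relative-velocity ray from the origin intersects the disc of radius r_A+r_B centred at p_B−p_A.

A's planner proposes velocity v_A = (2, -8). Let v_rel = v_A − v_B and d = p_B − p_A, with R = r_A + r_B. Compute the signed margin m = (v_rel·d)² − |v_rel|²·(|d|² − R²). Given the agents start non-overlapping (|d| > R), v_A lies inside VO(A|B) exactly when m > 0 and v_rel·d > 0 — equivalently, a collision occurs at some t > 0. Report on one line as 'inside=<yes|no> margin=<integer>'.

d = (13, 0),  |d|² = 169;  R = 1+4 = 5,  c = 169−5² = 144
v_rel = (6, -12),  |v_rel|² = 180;  v_rel·d = (6)·(13) + (-12)·(0) = 78
180·t² − 156·t + 144 = 0  ⇒  m = 78² − 180·144 = -19836
m = -19836 < 0,  v_rel·d = 78 > 0  ⇒  outside

inside=no margin=-19836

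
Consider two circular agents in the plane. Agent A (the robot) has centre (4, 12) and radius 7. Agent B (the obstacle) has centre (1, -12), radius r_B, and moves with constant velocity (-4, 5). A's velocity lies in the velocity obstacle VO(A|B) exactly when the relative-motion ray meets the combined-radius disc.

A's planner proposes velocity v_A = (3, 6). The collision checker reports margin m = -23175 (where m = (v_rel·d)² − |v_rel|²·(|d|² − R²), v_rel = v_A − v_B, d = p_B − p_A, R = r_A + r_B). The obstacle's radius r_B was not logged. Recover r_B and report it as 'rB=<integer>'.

m = -23175
d = (-3, -24);  v_rel = (7, 1),  |v_rel|² = 50
v_rel×d = (7)·(-24) − (1)·(-3) = -165
since m = R²·50 − (-165)²:  R² = (27225 + -23175) / 50 = 81
R = √81 = 9  ⇒  r_B = 9 − 7 = 2

rB=2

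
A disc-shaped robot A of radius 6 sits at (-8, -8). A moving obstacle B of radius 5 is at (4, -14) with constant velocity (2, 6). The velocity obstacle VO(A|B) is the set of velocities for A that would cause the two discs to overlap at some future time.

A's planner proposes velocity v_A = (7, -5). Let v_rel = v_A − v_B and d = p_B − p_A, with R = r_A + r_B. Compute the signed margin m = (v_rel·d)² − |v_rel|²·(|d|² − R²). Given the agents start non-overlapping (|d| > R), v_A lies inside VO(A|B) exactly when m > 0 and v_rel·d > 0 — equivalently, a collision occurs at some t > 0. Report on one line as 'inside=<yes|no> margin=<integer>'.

d = (12, -6),  |d|² = 180;  R = 6+5 = 11,  c = 180−11² = 59
v_rel = (5, -11),  |v_rel|² = 146;  v_rel·d = (5)·(12) + (-11)·(-6) = 126
146·t² − 252·t + 59 = 0  ⇒  m = 126² − 146·59 = 7262
m = 7262 > 0,  v_rel·d = 126 > 0  ⇒  inside

inside=yes margin=7262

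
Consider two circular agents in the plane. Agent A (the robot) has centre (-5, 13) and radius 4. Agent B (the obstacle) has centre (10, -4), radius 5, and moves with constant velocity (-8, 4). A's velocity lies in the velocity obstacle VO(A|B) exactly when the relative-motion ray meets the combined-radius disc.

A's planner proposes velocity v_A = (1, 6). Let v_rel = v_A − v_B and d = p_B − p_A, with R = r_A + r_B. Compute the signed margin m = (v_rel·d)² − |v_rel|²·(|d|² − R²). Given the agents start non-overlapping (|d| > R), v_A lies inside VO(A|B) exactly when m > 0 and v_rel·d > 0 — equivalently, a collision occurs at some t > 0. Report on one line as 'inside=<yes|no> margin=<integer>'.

d = (15, -17),  |d|² = 514;  R = 4+5 = 9,  c = 514−9² = 433
v_rel = (9, 2),  |v_rel|² = 85;  v_rel·d = (9)·(15) + (2)·(-17) = 101
85·t² − 202·t + 433 = 0  ⇒  m = 101² − 85·433 = -26604
m = -26604 < 0,  v_rel·d = 101 > 0  ⇒  outside

inside=no margin=-26604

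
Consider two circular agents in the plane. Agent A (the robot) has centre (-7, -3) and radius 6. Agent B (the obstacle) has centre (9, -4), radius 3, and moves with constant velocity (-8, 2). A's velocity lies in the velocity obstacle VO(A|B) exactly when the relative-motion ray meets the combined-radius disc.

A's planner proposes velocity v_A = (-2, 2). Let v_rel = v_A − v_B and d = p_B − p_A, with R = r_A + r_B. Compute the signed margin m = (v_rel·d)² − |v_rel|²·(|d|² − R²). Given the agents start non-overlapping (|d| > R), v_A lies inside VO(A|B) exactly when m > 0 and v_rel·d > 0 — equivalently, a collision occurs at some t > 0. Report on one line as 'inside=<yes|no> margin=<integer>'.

d = (16, -1),  |d|² = 257;  R = 6+3 = 9,  c = 257−9² = 176
v_rel = (6, 0),  |v_rel|² = 36;  v_rel·d = (6)·(16) + (0)·(-1) = 96
36·t² − 192·t + 176 = 0  ⇒  m = 96² − 36·176 = 2880
m = 2880 > 0,  v_rel·d = 96 > 0  ⇒  inside

inside=yes margin=2880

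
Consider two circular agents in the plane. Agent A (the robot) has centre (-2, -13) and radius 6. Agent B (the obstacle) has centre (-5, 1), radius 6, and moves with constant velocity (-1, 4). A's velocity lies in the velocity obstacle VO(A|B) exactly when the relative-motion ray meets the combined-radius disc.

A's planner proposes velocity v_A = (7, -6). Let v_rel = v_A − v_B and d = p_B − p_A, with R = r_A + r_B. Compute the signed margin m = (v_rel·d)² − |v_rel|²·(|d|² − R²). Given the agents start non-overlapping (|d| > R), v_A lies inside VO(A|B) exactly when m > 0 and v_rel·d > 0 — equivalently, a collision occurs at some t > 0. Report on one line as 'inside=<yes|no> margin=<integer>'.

d = (-3, 14),  |d|² = 205;  R = 6+6 = 12,  c = 205−12² = 61
v_rel = (8, -10),  |v_rel|² = 164;  v_rel·d = (8)·(-3) + (-10)·(14) = -164
164·t² + 328·t + 61 = 0  ⇒  m = (-164)² − 164·61 = 16892
m = 16892 > 0,  v_rel·d = -164 < 0  ⇒  outside

inside=no margin=16892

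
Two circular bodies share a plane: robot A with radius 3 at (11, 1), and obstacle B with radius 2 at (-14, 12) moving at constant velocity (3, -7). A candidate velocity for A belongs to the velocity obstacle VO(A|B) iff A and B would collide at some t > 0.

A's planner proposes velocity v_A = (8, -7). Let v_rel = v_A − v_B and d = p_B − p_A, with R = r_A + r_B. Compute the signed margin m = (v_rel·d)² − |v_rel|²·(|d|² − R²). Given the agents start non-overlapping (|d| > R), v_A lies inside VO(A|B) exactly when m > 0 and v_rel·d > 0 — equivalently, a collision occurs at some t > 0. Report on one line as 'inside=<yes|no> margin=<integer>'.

d = (-25, 11),  |d|² = 746;  R = 3+2 = 5,  c = 746−5² = 721
v_rel = (5, 0),  |v_rel|² = 25;  v_rel·d = (5)·(-25) + (0)·(11) = -125
25·t² + 250·t + 721 = 0  ⇒  m = (-125)² − 25·721 = -2400
m = -2400 < 0,  v_rel·d = -125 < 0  ⇒  outside

inside=no margin=-2400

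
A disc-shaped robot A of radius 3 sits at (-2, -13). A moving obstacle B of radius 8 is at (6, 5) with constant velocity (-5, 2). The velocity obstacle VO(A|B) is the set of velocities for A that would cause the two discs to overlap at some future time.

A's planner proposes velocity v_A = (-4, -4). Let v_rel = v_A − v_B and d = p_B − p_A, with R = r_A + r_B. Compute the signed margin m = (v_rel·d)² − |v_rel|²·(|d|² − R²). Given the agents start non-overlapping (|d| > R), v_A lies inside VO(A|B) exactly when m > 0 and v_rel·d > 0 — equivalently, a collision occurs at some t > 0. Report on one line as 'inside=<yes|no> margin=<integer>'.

d = (8, 18),  |d|² = 388;  R = 3+8 = 11,  c = 388−11² = 267
v_rel = (1, -6),  |v_rel|² = 37;  v_rel·d = (1)·(8) + (-6)·(18) = -100
37·t² + 200·t + 267 = 0  ⇒  m = (-100)² − 37·267 = 121
m = 121 > 0,  v_rel·d = -100 < 0  ⇒  outside

inside=no margin=121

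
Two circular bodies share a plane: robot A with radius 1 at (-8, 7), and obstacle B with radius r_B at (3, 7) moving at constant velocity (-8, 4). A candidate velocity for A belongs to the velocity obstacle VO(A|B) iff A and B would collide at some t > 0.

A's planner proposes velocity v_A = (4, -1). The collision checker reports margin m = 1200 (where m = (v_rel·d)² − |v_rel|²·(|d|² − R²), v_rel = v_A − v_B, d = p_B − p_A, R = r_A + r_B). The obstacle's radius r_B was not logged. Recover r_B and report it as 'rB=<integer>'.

m = 1200
d = (11, 0);  v_rel = (12, -5),  |v_rel|² = 169
v_rel×d = (12)·(0) − (-5)·(11) = 55
since m = R²·169 − 55²:  R² = (3025 + 1200) / 169 = 25
R = √25 = 5  ⇒  r_B = 5 − 1 = 4

rB=4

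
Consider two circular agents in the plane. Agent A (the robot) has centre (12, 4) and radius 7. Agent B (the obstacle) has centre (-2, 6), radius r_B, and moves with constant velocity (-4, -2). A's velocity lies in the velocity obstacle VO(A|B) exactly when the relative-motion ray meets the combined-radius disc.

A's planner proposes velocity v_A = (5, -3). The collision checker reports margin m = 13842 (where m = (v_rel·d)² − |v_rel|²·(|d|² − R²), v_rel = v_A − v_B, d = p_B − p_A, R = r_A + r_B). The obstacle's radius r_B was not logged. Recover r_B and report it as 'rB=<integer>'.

m = 13842
d = (-14, 2);  v_rel = (9, -1),  |v_rel|² = 82
v_rel×d = (9)·(2) − (-1)·(-14) = 4
since m = R²·82 − 4²:  R² = (16 + 13842) / 82 = 169
R = √169 = 13  ⇒  r_B = 13 − 7 = 6

rB=6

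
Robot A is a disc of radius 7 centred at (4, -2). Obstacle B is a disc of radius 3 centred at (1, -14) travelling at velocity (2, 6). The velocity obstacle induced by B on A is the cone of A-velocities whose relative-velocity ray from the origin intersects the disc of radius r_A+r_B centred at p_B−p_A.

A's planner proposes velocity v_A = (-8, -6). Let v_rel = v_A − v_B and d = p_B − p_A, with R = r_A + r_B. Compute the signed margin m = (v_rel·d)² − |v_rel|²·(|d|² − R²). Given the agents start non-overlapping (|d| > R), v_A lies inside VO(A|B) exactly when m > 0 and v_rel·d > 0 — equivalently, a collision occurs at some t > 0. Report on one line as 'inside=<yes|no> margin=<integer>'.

d = (-3, -12),  |d|² = 153;  R = 7+3 = 10,  c = 153−10² = 53
v_rel = (-10, -12),  |v_rel|² = 244;  v_rel·d = (-10)·(-3) + (-12)·(-12) = 174
244·t² − 348·t + 53 = 0  ⇒  m = 174² − 244·53 = 17344
m = 17344 > 0,  v_rel·d = 174 > 0  ⇒  inside

inside=yes margin=17344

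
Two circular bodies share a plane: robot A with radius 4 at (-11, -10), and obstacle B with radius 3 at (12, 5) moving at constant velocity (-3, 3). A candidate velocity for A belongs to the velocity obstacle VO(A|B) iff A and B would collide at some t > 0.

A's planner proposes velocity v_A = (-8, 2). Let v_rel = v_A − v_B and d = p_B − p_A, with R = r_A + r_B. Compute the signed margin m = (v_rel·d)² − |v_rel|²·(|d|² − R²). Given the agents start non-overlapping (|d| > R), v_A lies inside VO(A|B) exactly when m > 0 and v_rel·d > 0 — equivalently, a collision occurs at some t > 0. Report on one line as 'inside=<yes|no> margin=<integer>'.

d = (23, 15),  |d|² = 754;  R = 4+3 = 7,  c = 754−7² = 705
v_rel = (-5, -1),  |v_rel|² = 26;  v_rel·d = (-5)·(23) + (-1)·(15) = -130
26·t² + 260·t + 705 = 0  ⇒  m = (-130)² − 26·705 = -1430
m = -1430 < 0,  v_rel·d = -130 < 0  ⇒  outside

inside=no margin=-1430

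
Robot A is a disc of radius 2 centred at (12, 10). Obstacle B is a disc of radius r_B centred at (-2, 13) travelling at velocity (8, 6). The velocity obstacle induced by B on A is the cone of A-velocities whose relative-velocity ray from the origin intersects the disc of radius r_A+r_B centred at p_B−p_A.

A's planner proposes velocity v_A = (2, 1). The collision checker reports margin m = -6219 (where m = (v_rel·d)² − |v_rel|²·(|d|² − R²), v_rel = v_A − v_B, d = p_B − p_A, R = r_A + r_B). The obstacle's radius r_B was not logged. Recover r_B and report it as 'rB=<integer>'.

m = -6219
d = (-14, 3);  v_rel = (-6, -5),  |v_rel|² = 61
v_rel×d = (-6)·(3) − (-5)·(-14) = -88
since m = R²·61 − (-88)²:  R² = (7744 + -6219) / 61 = 25
R = √25 = 5  ⇒  r_B = 5 − 2 = 3

rB=3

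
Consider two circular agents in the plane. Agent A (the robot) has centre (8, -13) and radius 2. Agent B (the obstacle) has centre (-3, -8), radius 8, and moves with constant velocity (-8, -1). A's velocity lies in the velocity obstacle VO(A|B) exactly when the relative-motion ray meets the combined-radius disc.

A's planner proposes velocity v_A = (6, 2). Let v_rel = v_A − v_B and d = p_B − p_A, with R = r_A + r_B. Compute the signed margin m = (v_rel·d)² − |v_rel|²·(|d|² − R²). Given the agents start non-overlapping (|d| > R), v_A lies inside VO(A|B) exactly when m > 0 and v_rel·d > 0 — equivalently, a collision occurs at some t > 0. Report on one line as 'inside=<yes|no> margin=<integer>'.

d = (-11, 5),  |d|² = 146;  R = 2+8 = 10,  c = 146−10² = 46
v_rel = (14, 3),  |v_rel|² = 205;  v_rel·d = (14)·(-11) + (3)·(5) = -139
205·t² + 278·t + 46 = 0  ⇒  m = (-139)² − 205·46 = 9891
m = 9891 > 0,  v_rel·d = -139 < 0  ⇒  outside

inside=no margin=9891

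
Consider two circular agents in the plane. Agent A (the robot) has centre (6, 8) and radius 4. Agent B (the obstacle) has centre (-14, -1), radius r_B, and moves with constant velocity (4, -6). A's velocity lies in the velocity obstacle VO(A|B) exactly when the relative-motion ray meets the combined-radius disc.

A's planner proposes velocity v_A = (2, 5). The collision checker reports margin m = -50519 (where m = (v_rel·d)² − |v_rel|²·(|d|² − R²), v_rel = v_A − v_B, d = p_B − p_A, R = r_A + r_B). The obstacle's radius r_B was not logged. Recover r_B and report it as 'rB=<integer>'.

m = -50519
d = (-20, -9);  v_rel = (-2, 11),  |v_rel|² = 125
v_rel×d = (-2)·(-9) − (11)·(-20) = 238
since m = R²·125 − 238²:  R² = (56644 + -50519) / 125 = 49
R = √49 = 7  ⇒  r_B = 7 − 4 = 3

rB=3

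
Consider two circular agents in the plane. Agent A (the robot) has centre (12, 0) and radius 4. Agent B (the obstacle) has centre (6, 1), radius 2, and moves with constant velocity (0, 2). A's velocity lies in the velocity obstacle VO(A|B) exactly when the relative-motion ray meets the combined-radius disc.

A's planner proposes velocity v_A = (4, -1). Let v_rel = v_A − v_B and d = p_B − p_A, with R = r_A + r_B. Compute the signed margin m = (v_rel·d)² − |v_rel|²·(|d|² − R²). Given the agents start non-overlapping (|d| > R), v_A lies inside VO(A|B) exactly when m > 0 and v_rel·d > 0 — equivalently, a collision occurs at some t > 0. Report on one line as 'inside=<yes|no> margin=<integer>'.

d = (-6, 1),  |d|² = 37;  R = 4+2 = 6,  c = 37−6² = 1
v_rel = (4, -3),  |v_rel|² = 25;  v_rel·d = (4)·(-6) + (-3)·(1) = -27
25·t² + 54·t + 1 = 0  ⇒  m = (-27)² − 25·1 = 704
m = 704 > 0,  v_rel·d = -27 < 0  ⇒  outside

inside=no margin=704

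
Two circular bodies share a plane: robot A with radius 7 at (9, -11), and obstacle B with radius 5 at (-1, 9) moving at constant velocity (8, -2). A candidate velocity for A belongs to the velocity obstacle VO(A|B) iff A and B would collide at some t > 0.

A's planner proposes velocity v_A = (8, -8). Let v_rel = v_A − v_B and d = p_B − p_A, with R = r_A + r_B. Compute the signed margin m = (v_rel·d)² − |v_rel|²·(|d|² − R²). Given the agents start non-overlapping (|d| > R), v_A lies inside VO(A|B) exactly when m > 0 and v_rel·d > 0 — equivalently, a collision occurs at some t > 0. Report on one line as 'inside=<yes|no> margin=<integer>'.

d = (-10, 20),  |d|² = 500;  R = 7+5 = 12,  c = 500−12² = 356
v_rel = (0, -6),  |v_rel|² = 36;  v_rel·d = (0)·(-10) + (-6)·(20) = -120
36·t² + 240·t + 356 = 0  ⇒  m = (-120)² − 36·356 = 1584
m = 1584 > 0,  v_rel·d = -120 < 0  ⇒  outside

inside=no margin=1584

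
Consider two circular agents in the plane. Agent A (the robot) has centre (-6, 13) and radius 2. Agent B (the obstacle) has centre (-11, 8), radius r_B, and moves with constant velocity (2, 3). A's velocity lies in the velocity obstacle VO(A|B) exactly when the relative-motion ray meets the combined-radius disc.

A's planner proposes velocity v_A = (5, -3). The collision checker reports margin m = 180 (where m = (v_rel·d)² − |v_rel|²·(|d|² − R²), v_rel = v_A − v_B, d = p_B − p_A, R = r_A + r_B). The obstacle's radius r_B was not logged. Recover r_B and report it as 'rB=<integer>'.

m = 180
d = (-5, -5);  v_rel = (3, -6),  |v_rel|² = 45
v_rel×d = (3)·(-5) − (-6)·(-5) = -45
since m = R²·45 − (-45)²:  R² = (2025 + 180) / 45 = 49
R = √49 = 7  ⇒  r_B = 7 − 2 = 5

rB=5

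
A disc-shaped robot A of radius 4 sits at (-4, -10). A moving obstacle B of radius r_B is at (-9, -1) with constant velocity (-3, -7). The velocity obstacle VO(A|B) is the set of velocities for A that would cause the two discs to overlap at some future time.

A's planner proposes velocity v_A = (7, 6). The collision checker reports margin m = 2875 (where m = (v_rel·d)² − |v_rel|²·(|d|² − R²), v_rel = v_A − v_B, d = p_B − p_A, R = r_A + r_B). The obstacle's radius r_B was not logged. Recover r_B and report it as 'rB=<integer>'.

m = 2875
d = (-5, 9);  v_rel = (10, 13),  |v_rel|² = 269
v_rel×d = (10)·(9) − (13)·(-5) = 155
since m = R²·269 − 155²:  R² = (24025 + 2875) / 269 = 100
R = √100 = 10  ⇒  r_B = 10 − 4 = 6

rB=6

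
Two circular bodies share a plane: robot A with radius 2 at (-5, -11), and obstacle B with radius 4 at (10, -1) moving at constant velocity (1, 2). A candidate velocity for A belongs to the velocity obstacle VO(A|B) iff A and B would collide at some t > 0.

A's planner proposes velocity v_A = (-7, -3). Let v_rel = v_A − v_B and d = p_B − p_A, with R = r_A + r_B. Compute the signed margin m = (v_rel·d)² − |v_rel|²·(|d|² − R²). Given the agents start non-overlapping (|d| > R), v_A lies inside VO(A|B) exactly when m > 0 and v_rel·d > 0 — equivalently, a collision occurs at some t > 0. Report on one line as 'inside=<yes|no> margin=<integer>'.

d = (15, 10),  |d|² = 325;  R = 2+4 = 6,  c = 325−6² = 289
v_rel = (-8, -5),  |v_rel|² = 89;  v_rel·d = (-8)·(15) + (-5)·(10) = -170
89·t² + 340·t + 289 = 0  ⇒  m = (-170)² − 89·289 = 3179
m = 3179 > 0,  v_rel·d = -170 < 0  ⇒  outside

inside=no margin=3179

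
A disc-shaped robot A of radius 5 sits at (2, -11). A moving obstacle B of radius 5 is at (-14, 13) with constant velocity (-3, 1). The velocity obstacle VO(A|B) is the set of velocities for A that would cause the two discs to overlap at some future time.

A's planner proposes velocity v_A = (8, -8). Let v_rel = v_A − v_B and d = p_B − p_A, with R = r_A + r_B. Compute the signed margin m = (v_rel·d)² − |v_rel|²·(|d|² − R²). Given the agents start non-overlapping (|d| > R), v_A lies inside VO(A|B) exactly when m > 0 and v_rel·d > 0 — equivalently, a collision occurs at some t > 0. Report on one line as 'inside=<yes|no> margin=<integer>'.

d = (-16, 24),  |d|² = 832;  R = 5+5 = 10,  c = 832−10² = 732
v_rel = (11, -9),  |v_rel|² = 202;  v_rel·d = (11)·(-16) + (-9)·(24) = -392
202·t² + 784·t + 732 = 0  ⇒  m = (-392)² − 202·732 = 5800
m = 5800 > 0,  v_rel·d = -392 < 0  ⇒  outside

inside=no margin=5800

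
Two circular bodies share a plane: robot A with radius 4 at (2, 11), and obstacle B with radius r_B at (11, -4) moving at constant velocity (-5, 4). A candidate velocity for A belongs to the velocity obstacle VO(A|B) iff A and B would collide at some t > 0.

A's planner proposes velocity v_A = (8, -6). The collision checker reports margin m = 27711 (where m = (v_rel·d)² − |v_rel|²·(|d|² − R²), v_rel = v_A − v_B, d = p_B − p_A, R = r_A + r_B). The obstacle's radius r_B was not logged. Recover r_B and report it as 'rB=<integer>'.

m = 27711
d = (9, -15);  v_rel = (13, -10),  |v_rel|² = 269
v_rel×d = (13)·(-15) − (-10)·(9) = -105
since m = R²·269 − (-105)²:  R² = (11025 + 27711) / 269 = 144
R = √144 = 12  ⇒  r_B = 12 − 4 = 8

rB=8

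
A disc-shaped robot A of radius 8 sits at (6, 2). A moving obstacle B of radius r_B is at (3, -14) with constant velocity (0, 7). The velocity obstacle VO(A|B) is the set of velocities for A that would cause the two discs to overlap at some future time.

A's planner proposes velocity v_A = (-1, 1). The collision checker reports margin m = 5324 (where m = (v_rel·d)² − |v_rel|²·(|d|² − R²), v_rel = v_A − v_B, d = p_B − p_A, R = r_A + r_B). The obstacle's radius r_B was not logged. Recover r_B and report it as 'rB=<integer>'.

m = 5324
d = (-3, -16);  v_rel = (-1, -6),  |v_rel|² = 37
v_rel×d = (-1)·(-16) − (-6)·(-3) = -2
since m = R²·37 − (-2)²:  R² = (4 + 5324) / 37 = 144
R = √144 = 12  ⇒  r_B = 12 − 8 = 4

rB=4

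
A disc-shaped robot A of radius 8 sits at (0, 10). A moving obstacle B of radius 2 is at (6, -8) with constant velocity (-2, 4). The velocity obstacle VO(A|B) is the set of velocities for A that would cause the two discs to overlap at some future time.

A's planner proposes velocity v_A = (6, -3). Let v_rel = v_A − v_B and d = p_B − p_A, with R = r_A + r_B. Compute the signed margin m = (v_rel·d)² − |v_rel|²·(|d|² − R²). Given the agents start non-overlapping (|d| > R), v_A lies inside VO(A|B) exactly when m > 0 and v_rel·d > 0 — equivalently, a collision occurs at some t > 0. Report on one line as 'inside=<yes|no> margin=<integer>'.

d = (6, -18),  |d|² = 360;  R = 8+2 = 10,  c = 360−10² = 260
v_rel = (8, -7),  |v_rel|² = 113;  v_rel·d = (8)·(6) + (-7)·(-18) = 174
113·t² − 348·t + 260 = 0  ⇒  m = 174² − 113·260 = 896
m = 896 > 0,  v_rel·d = 174 > 0  ⇒  inside

inside=yes margin=896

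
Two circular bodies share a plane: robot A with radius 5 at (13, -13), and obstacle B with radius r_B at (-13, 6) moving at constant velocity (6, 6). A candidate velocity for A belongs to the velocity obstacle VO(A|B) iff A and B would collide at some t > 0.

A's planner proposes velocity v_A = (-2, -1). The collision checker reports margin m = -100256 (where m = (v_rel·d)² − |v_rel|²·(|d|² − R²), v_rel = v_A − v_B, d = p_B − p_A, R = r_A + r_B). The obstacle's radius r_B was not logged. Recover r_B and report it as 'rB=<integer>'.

m = -100256
d = (-26, 19);  v_rel = (-8, -7),  |v_rel|² = 113
v_rel×d = (-8)·(19) − (-7)·(-26) = -334
since m = R²·113 − (-334)²:  R² = (111556 + -100256) / 113 = 100
R = √100 = 10  ⇒  r_B = 10 − 5 = 5

rB=5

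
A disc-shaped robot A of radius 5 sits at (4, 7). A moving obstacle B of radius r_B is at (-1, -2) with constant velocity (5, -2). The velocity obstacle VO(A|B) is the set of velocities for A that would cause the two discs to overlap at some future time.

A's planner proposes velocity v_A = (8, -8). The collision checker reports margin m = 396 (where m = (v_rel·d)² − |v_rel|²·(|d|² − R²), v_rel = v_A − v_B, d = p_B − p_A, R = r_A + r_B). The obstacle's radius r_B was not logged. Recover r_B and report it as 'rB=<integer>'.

m = 396
d = (-5, -9);  v_rel = (3, -6),  |v_rel|² = 45
v_rel×d = (3)·(-9) − (-6)·(-5) = -57
since m = R²·45 − (-57)²:  R² = (3249 + 396) / 45 = 81
R = √81 = 9  ⇒  r_B = 9 − 5 = 4

rB=4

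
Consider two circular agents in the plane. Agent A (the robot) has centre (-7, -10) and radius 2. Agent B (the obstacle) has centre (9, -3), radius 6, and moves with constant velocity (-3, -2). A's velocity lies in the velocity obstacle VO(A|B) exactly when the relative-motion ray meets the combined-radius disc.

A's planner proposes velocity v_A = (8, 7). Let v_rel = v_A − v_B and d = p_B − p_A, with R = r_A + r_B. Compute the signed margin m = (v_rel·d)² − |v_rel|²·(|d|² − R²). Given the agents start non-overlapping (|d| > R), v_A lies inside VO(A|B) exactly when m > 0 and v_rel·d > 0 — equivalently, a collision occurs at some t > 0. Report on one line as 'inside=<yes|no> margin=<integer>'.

d = (16, 7),  |d|² = 305;  R = 2+6 = 8,  c = 305−8² = 241
v_rel = (11, 9),  |v_rel|² = 202;  v_rel·d = (11)·(16) + (9)·(7) = 239
202·t² − 478·t + 241 = 0  ⇒  m = 239² − 202·241 = 8439
m = 8439 > 0,  v_rel·d = 239 > 0  ⇒  inside

inside=yes margin=8439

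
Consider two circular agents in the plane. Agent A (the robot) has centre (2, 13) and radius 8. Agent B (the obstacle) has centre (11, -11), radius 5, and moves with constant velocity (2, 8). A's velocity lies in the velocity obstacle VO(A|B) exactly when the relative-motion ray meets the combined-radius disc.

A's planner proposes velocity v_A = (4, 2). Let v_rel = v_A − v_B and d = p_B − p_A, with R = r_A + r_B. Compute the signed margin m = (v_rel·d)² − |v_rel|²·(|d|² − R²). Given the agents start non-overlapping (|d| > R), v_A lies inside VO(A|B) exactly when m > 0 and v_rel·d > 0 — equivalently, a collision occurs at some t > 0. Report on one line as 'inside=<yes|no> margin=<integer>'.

d = (9, -24),  |d|² = 657;  R = 8+5 = 13,  c = 657−13² = 488
v_rel = (2, -6),  |v_rel|² = 40;  v_rel·d = (2)·(9) + (-6)·(-24) = 162
40·t² − 324·t + 488 = 0  ⇒  m = 162² − 40·488 = 6724
m = 6724 > 0,  v_rel·d = 162 > 0  ⇒  inside

inside=yes margin=6724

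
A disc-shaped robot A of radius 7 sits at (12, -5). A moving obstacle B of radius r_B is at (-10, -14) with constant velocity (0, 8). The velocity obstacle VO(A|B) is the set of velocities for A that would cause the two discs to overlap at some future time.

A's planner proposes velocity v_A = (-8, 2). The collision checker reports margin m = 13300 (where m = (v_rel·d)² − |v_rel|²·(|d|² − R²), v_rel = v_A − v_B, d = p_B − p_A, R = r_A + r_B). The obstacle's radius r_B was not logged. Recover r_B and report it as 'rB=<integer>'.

m = 13300
d = (-22, -9);  v_rel = (-8, -6),  |v_rel|² = 100
v_rel×d = (-8)·(-9) − (-6)·(-22) = -60
since m = R²·100 − (-60)²:  R² = (3600 + 13300) / 100 = 169
R = √169 = 13  ⇒  r_B = 13 − 7 = 6

rB=6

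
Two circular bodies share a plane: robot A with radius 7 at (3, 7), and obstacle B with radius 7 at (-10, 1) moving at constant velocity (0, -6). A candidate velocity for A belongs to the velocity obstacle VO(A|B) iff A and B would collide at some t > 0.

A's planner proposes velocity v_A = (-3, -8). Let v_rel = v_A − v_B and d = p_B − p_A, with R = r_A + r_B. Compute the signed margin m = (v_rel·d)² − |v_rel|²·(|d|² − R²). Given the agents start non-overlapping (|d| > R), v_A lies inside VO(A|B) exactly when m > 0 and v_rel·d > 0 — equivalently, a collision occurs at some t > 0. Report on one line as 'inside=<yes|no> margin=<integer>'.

d = (-13, -6),  |d|² = 205;  R = 7+7 = 14,  c = 205−14² = 9
v_rel = (-3, -2),  |v_rel|² = 13;  v_rel·d = (-3)·(-13) + (-2)·(-6) = 51
13·t² − 102·t + 9 = 0  ⇒  m = 51² − 13·9 = 2484
m = 2484 > 0,  v_rel·d = 51 > 0  ⇒  inside

inside=yes margin=2484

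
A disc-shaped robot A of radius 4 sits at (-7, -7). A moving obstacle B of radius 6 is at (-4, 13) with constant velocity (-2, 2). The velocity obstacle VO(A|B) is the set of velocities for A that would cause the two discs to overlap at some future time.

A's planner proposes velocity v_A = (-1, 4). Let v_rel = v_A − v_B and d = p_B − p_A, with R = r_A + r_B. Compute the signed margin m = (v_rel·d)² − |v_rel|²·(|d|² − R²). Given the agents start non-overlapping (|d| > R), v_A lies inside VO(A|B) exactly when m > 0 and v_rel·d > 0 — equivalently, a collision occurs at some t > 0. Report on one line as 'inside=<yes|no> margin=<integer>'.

d = (3, 20),  |d|² = 409;  R = 4+6 = 10,  c = 409−10² = 309
v_rel = (1, 2),  |v_rel|² = 5;  v_rel·d = (1)·(3) + (2)·(20) = 43
5·t² − 86·t + 309 = 0  ⇒  m = 43² − 5·309 = 304
m = 304 > 0,  v_rel·d = 43 > 0  ⇒  inside

inside=yes margin=304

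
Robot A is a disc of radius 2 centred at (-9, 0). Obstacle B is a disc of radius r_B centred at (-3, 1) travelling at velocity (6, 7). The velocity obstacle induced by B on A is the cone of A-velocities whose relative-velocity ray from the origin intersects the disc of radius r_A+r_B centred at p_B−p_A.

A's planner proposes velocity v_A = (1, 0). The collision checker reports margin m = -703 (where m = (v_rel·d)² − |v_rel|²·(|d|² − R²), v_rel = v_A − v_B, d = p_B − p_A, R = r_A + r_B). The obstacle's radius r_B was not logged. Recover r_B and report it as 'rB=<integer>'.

m = -703
d = (6, 1);  v_rel = (-5, -7),  |v_rel|² = 74
v_rel×d = (-5)·(1) − (-7)·(6) = 37
since m = R²·74 − 37²:  R² = (1369 + -703) / 74 = 9
R = √9 = 3  ⇒  r_B = 3 − 2 = 1

rB=1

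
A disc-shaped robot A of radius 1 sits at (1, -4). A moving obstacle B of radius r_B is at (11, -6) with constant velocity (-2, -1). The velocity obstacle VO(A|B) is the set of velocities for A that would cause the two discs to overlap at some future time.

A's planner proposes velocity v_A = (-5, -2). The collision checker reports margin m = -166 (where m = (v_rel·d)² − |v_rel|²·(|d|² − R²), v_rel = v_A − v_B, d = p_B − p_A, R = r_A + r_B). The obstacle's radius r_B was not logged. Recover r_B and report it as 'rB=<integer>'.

m = -166
d = (10, -2);  v_rel = (-3, -1),  |v_rel|² = 10
v_rel×d = (-3)·(-2) − (-1)·(10) = 16
since m = R²·10 − 16²:  R² = (256 + -166) / 10 = 9
R = √9 = 3  ⇒  r_B = 3 − 1 = 2

rB=2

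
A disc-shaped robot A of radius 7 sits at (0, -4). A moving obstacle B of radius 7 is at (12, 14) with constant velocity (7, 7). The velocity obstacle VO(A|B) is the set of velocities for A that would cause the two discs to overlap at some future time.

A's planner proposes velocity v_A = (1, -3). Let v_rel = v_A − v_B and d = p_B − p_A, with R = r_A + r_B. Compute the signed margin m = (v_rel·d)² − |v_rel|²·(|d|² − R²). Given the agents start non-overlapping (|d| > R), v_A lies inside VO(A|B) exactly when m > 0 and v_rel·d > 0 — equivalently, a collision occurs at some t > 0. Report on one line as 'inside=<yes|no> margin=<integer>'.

d = (12, 18),  |d|² = 468;  R = 7+7 = 14,  c = 468−14² = 272
v_rel = (-6, -10),  |v_rel|² = 136;  v_rel·d = (-6)·(12) + (-10)·(18) = -252
136·t² + 504·t + 272 = 0  ⇒  m = (-252)² − 136·272 = 26512
m = 26512 > 0,  v_rel·d = -252 < 0  ⇒  outside

inside=no margin=26512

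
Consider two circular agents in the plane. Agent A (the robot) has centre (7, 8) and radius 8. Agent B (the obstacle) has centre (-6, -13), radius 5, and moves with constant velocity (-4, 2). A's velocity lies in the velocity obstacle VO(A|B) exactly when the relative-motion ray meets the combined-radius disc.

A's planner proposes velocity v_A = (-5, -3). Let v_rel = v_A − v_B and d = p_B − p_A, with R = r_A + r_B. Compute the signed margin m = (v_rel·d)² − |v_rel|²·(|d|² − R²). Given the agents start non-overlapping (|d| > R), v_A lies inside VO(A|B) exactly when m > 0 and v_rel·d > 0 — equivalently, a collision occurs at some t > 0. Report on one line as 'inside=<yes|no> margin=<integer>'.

d = (-13, -21),  |d|² = 610;  R = 8+5 = 13,  c = 610−13² = 441
v_rel = (-1, -5),  |v_rel|² = 26;  v_rel·d = (-1)·(-13) + (-5)·(-21) = 118
26·t² − 236·t + 441 = 0  ⇒  m = 118² − 26·441 = 2458
m = 2458 > 0,  v_rel·d = 118 > 0  ⇒  inside

inside=yes margin=2458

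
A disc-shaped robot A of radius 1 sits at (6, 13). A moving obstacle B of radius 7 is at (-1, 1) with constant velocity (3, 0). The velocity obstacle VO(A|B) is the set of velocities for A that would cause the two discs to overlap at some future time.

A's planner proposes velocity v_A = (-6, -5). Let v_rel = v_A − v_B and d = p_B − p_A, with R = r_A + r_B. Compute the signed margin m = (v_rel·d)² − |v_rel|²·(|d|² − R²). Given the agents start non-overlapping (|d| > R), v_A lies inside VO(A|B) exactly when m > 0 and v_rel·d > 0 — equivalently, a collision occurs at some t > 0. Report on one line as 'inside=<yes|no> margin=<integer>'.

d = (-7, -12),  |d|² = 193;  R = 1+7 = 8,  c = 193−8² = 129
v_rel = (-9, -5),  |v_rel|² = 106;  v_rel·d = (-9)·(-7) + (-5)·(-12) = 123
106·t² − 246·t + 129 = 0  ⇒  m = 123² − 106·129 = 1455
m = 1455 > 0,  v_rel·d = 123 > 0  ⇒  inside

inside=yes margin=1455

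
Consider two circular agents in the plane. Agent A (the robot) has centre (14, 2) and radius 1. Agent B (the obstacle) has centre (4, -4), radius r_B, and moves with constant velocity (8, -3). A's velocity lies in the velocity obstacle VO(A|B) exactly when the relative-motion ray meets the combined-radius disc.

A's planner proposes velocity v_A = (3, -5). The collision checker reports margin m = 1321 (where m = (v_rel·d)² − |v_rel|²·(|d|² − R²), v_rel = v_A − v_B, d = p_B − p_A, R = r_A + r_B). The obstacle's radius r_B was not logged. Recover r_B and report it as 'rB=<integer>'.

m = 1321
d = (-10, -6);  v_rel = (-5, -2),  |v_rel|² = 29
v_rel×d = (-5)·(-6) − (-2)·(-10) = 10
since m = R²·29 − 10²:  R² = (100 + 1321) / 29 = 49
R = √49 = 7  ⇒  r_B = 7 − 1 = 6

rB=6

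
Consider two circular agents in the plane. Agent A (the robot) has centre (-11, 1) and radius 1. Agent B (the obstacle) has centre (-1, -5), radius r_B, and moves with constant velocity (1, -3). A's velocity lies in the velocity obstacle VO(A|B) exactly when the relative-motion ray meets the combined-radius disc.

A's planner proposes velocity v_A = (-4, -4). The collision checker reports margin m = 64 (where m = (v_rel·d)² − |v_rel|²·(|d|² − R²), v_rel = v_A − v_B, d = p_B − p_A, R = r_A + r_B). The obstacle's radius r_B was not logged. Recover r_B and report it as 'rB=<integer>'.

m = 64
d = (10, -6);  v_rel = (-5, -1),  |v_rel|² = 26
v_rel×d = (-5)·(-6) − (-1)·(10) = 40
since m = R²·26 − 40²:  R² = (1600 + 64) / 26 = 64
R = √64 = 8  ⇒  r_B = 8 − 1 = 7

rB=7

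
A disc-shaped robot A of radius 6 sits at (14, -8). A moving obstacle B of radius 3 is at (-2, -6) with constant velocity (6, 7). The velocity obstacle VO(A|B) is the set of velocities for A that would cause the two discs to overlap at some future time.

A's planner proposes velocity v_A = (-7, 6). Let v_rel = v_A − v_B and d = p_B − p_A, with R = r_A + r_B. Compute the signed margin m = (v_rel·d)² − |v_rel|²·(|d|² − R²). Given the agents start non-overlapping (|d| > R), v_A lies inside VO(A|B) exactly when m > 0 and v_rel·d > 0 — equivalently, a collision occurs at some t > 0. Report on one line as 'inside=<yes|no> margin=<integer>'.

d = (-16, 2),  |d|² = 260;  R = 6+3 = 9,  c = 260−9² = 179
v_rel = (-13, -1),  |v_rel|² = 170;  v_rel·d = (-13)·(-16) + (-1)·(2) = 206
170·t² − 412·t + 179 = 0  ⇒  m = 206² − 170·179 = 12006
m = 12006 > 0,  v_rel·d = 206 > 0  ⇒  inside

inside=yes margin=12006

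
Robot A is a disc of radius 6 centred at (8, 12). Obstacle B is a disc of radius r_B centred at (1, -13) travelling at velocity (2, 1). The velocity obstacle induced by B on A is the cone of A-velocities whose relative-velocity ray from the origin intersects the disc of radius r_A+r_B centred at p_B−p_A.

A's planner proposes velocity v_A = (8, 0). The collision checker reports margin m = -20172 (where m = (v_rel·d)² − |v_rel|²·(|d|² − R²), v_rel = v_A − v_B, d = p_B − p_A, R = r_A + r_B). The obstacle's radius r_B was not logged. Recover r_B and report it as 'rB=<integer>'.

m = -20172
d = (-7, -25);  v_rel = (6, -1),  |v_rel|² = 37
v_rel×d = (6)·(-25) − (-1)·(-7) = -157
since m = R²·37 − (-157)²:  R² = (24649 + -20172) / 37 = 121
R = √121 = 11  ⇒  r_B = 11 − 6 = 5

rB=5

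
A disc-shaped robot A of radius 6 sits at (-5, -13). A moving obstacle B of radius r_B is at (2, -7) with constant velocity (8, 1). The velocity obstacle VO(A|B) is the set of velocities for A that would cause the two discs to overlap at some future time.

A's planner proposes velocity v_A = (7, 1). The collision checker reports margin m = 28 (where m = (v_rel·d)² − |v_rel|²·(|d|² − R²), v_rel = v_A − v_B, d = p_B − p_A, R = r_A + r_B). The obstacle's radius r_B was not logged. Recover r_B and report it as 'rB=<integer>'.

m = 28
d = (7, 6);  v_rel = (-1, 0),  |v_rel|² = 1
v_rel×d = (-1)·(6) − (0)·(7) = -6
since m = R²·1 − (-6)²:  R² = (36 + 28) / 1 = 64
R = √64 = 8  ⇒  r_B = 8 − 6 = 2

rB=2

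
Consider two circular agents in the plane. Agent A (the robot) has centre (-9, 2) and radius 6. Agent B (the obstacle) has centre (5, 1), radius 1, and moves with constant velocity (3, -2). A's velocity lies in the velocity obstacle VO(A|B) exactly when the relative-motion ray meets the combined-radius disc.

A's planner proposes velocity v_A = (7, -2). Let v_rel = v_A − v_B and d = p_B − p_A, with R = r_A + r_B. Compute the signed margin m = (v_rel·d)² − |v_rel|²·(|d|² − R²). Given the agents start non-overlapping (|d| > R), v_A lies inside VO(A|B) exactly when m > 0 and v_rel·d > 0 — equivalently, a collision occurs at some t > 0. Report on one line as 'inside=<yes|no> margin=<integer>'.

d = (14, -1),  |d|² = 197;  R = 6+1 = 7,  c = 197−7² = 148
v_rel = (4, 0),  |v_rel|² = 16;  v_rel·d = (4)·(14) + (0)·(-1) = 56
16·t² − 112·t + 148 = 0  ⇒  m = 56² − 16·148 = 768
m = 768 > 0,  v_rel·d = 56 > 0  ⇒  inside

inside=yes margin=768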